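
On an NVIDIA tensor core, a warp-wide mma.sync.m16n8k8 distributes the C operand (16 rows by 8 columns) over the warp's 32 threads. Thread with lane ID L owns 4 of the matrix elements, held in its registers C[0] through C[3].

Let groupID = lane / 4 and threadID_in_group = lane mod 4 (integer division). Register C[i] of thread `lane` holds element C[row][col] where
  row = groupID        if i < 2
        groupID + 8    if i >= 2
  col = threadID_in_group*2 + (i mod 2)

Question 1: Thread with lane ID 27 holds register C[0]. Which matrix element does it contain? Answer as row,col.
6,6

lane 27→27/4=6, 27 mod 4=3
i=0  r:6+0→6  c:2·3+0→6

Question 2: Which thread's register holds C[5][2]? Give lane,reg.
r:5=>grp=5,rB=0  c:2=>tig=1,lo=0
L=5*4+1=21  i=0*2+0=0

21,0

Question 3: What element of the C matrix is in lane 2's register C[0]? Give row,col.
lane 2->2/4=0, 2 mod 4=2
i=0  r:0+0->0  c:2·2+0->4

0,4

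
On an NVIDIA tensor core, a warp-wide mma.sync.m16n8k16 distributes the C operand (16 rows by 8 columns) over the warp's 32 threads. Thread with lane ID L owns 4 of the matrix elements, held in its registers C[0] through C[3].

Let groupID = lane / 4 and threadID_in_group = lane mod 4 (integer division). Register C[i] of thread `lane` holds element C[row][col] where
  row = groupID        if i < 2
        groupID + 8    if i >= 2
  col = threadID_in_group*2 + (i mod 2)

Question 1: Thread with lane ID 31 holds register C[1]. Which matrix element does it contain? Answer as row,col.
7,7

L=31->gid=31>>2=7, tid=31&3=3
[1]->row 7+0=7  col 3·2+1=7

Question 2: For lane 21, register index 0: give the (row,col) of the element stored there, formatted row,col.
5,2

lane 21: grp=5 (21/4), tig=1 (21%4)
i=0: r=5+0=5, c=1*2+0=2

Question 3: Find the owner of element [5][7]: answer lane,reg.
r:5=>grp=5,rB=0  c:7=>tig=3,lo=1
L=5*4+3=23  i=0*2+1=1

23,1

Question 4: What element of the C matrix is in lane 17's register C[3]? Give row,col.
12,3

lane 17: G=4 (17/4), T=1 (17%4)
i=3: r=4+8=12, c=1*2+1=3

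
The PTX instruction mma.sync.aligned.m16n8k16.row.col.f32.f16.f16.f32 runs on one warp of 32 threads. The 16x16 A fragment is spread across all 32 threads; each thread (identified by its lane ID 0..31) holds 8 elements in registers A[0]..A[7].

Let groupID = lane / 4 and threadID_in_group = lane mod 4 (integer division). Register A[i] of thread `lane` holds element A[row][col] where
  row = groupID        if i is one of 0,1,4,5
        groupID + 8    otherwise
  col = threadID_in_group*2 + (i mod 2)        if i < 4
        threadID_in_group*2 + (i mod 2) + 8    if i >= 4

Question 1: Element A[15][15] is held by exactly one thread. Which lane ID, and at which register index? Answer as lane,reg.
r=15->g=7,rb=1  c=15->cb=1,t=3,b0=1
L=7*4+3=31  i=1*4+1*2+1=7

31,7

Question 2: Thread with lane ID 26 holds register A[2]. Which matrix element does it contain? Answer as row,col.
14,4

lane 26⇒26/4=6, 26 mod 4=2
i=2  r:6+8⇒14  c:2·2+0+0⇒4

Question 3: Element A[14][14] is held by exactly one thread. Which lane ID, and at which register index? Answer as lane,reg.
27,6

r=14⇒gr=6,Rb=1  c=14⇒Cb=1,th=3,odd=0
L=6*4+3=27  i=1*4+1*2+0=6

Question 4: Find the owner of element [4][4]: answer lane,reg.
r=4->g=4,rb=0  c=4->cb=0,t=2,b0=0
L=4*4+2=18  i=0*4+0*2+0=0

18,0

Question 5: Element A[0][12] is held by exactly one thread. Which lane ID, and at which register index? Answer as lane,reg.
2,4

r=0→G=0,rhi=0  c=12→chi=1,T=2,p=0
L=0*4+2=2  i=1*4+0*2+0=4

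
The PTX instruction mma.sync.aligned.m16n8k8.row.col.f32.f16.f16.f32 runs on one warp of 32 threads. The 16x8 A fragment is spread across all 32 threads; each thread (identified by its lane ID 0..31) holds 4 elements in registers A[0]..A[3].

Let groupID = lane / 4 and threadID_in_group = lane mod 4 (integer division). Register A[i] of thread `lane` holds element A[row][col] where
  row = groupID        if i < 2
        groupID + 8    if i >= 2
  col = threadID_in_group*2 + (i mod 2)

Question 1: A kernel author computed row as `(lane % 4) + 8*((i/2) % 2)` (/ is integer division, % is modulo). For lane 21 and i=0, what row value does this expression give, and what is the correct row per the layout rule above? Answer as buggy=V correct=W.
buggy=1 correct=5

`(lane % 4) + 8*((i/2) % 2)`[21,0]⇒1
21: gr=5,th=1
[0] (5+0,1*2+0) = (5,2)
row: 1 vs 5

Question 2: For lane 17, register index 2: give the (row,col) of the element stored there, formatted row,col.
L=17->g=17>>2=4, t=17&3=1
[2]->row 4+8=12  col 1·2+0=2

12,2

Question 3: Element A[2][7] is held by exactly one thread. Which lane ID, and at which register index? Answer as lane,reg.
11,1

r=2→G=2,rhi=0  c=7→T=3,p=1
L=2*4+3=11  i=0*2+1=1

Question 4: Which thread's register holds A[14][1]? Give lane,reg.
24,3

r:14=>grp=6,rB=1  c:1=>tig=0,lo=1
L=6*4+0=24  i=1*2+1=3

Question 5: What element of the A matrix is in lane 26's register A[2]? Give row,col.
14,4

lane 26: gr=6 (26/4), th=2 (26%4)
i=2: r=6+8=14, c=2*2+0=4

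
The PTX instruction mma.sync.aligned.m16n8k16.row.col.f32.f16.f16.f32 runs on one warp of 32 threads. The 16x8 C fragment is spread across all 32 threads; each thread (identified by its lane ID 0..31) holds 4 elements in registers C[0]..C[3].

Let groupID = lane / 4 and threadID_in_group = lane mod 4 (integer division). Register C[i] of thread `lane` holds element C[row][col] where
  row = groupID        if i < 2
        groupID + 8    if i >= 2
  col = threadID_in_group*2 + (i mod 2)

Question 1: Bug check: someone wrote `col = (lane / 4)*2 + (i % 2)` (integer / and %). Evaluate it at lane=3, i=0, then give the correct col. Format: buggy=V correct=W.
`(lane / 4)*2 + (i % 2)`[3,0]->0
L=3->g=3>>2=0, t=3&3=3
[0]->row 0+0=0  col 3·2+0=6
col: 0 vs 6

buggy=0 correct=6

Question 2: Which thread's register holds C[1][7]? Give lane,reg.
r=1⇒gr=1,Rb=0  c=7⇒th=3,odd=1
L=1*4+3=7  i=0*2+1=1

7,1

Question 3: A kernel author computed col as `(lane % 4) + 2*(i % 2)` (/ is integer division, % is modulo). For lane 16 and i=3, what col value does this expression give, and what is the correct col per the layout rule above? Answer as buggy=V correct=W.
`(lane % 4) + 2*(i % 2)`[16,3]->2
lane 16: g=4 (16/4), t=0 (16%4)
i=3: r=4+8=12, c=0*2+1=1
col: 2 vs 1

buggy=2 correct=1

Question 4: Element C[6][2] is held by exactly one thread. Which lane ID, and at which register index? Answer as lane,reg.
r=6→G=6,rhi=0  c=2→T=1,p=0
L=6*4+1=25  i=0*2+0=0

25,0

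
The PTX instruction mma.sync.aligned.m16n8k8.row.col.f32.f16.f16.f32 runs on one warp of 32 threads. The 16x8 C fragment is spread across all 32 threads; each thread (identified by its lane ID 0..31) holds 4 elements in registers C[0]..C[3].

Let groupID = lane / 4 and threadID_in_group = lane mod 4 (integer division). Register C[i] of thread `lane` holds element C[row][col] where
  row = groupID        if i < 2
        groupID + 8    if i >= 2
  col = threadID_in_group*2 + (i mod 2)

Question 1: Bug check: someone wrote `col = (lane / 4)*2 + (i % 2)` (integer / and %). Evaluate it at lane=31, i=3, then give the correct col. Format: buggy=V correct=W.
`(lane / 4)*2 + (i % 2)`[31,3]→15
L=31→G=31>>2=7, T=31&3=3
[3]→row 7+8=15  col 3·2+1=7
col: 15 vs 7

buggy=15 correct=7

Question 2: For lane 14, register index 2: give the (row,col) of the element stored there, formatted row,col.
L=14->g=14>>2=3, t=14&3=2
[2]->row 3+8=11  col 2·2+0=4

11,4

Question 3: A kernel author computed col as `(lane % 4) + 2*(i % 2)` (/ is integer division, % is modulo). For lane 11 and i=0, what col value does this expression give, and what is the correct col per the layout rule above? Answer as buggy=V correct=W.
buggy=3 correct=6

`(lane % 4) + 2*(i % 2)`[11,0]=>3
lane 11: grp=2 (11/4), tig=3 (11%4)
i=0: r=2+0=2, c=3*2+0=6
col: 3 vs 6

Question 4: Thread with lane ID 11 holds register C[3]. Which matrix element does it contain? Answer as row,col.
lane 11: gid=2 (11/4), tid=3 (11%4)
i=3: r=2+8=10, c=3*2+1=7

10,7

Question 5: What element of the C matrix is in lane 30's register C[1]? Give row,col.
L=30→G=30>>2=7, T=30&3=2
[1]→row 7+0=7  col 2·2+1=5

7,5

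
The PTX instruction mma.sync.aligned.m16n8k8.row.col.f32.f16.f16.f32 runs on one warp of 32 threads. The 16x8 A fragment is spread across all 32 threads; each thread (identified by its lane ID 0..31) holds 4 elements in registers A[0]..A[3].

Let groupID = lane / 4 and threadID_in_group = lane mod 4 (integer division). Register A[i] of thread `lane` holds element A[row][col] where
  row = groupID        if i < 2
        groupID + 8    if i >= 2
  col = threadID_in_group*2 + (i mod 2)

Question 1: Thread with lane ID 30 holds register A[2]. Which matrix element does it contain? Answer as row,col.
15,4

L=30=>grp=30>>2=7, tig=30&3=2
[2]=>row 7+8=15  col 2·2+0=4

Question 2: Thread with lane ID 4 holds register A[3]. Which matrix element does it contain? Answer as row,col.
9,1

lane 4→4/4=1, 4 mod 4=0
i=3  r:1+8→9  c:2·0+1→1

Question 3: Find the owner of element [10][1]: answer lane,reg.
8,3

r=10->g=2,rb=1  c=1->t=0,b0=1
L=2*4+0=8  i=1*2+1=3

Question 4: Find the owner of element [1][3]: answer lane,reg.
r=1->g=1,rb=0  c=3->t=1,b0=1
L=1*4+1=5  i=0*2+1=1

5,1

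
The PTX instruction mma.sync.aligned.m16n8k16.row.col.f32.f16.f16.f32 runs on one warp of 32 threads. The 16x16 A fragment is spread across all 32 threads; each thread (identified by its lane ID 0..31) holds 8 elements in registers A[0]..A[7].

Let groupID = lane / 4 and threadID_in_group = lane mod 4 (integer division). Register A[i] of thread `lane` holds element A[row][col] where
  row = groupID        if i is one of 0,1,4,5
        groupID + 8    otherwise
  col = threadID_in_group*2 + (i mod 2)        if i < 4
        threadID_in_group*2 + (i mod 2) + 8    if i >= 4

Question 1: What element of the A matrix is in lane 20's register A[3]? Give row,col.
lane 20: G=5 (20/4), T=0 (20%4)
i=3: r=5+8=13, c=0*2+1+0=1

13,1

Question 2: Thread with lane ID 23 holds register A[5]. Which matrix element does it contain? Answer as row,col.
5,15

23: g=5,t=3
[5] (5+0,3*2+1+8) = (5,15)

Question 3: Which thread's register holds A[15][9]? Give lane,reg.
r=15⇒gr=7,Rb=1  c=9⇒Cb=1,th=0,odd=1
L=7*4+0=28  i=1*4+1*2+1=7

28,7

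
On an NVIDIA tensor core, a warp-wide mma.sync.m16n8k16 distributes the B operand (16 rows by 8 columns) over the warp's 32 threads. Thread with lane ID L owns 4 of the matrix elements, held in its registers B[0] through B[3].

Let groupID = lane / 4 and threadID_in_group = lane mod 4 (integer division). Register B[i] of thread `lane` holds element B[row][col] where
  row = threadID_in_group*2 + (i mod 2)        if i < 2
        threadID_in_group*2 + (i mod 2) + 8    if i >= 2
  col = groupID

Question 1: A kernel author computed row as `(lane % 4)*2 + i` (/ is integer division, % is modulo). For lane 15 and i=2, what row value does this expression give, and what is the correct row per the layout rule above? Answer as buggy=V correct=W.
buggy=8 correct=14

`(lane % 4)*2 + i`[15,2]->8
L=15->gid=15>>2=3, tid=15&3=3
[2]->row 3·2+0+8=14  col gid=3
row: 8 vs 14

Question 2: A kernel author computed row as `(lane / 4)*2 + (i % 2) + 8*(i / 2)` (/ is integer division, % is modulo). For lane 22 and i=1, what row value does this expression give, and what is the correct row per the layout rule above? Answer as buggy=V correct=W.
buggy=11 correct=5

`(lane / 4)*2 + (i % 2) + 8*(i / 2)`[22,1]→11
lane 22: G=5 (22/4), T=2 (22%4)
i=1: r=2*2+1+0=5, c=G=5
row: 11 vs 5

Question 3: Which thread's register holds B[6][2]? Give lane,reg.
c=2->g=2  r=6->rb=0,t=3,b0=0
L=2*4+3=11  i=0*2+0=0

11,0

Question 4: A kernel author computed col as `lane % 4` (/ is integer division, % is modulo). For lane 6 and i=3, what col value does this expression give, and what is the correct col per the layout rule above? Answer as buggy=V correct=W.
`lane % 4`[6,3]->2
lane 6->6/4=1, 6 mod 4=2
i=3  r:2·2+1+8->13  c:1
col: 2 vs 1

buggy=2 correct=1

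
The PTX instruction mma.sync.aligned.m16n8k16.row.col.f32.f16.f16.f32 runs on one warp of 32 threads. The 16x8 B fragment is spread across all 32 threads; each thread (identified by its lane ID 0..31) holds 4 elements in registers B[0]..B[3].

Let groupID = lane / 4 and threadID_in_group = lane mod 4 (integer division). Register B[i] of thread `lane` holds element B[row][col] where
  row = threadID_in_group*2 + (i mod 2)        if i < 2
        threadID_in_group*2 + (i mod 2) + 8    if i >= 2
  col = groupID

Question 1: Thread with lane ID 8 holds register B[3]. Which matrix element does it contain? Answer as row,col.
9,2

lane 8: gid=2 (8/4), tid=0 (8%4)
i=3: r=0*2+1+8=9, c=gid=2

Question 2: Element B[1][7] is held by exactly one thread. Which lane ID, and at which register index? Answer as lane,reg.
c:7=>grp=7  r:1=>rB=0,tig=0,lo=1
L=7*4+0=28  i=0*2+1=1

28,1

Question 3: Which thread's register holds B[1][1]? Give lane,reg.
c: 1->gid=1  r: 1->r8=0,tid=0,i&1=1
L=1*4+0=4  i=0*2+1=1

4,1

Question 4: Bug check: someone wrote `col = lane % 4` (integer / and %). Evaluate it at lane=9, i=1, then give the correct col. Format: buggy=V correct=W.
`lane % 4`[9,1]->1
L=9->gid=9>>2=2, tid=9&3=1
[1]->row 1·2+1+0=3  col gid=2
col: 1 vs 2

buggy=1 correct=2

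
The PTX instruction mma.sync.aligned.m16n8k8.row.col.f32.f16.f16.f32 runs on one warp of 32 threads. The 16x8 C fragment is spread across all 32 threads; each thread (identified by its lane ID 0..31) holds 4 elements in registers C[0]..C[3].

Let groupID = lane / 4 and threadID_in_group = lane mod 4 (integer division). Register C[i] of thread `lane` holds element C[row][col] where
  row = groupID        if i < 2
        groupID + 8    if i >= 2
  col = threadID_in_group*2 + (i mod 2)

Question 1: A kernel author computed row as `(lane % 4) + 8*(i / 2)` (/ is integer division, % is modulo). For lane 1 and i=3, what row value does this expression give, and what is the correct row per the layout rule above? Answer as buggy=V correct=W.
buggy=9 correct=8

`(lane % 4) + 8*(i / 2)`[1,3]⇒9
1: gr=0,th=1
[3] (0+8,1*2+1) = (8,3)
row: 9 vs 8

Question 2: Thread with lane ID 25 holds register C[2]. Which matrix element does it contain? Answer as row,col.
14,2

lane 25: G=6 (25/4), T=1 (25%4)
i=2: r=6+8=14, c=1*2+0=2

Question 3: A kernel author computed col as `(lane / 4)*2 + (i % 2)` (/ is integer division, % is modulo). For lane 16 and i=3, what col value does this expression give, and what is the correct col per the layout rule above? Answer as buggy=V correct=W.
buggy=9 correct=1

`(lane / 4)*2 + (i % 2)`[16,3]⇒9
lane 16⇒16/4=4, 16 mod 4=0
i=3  r:4+8⇒12  c:2·0+1⇒1
col: 9 vs 1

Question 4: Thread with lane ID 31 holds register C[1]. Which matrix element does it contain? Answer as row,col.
7,7

lane 31->31/4=7, 31 mod 4=3
i=1  r:7+0->7  c:2·3+1->7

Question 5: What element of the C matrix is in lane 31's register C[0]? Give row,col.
L=31⇒gr=31>>2=7, th=31&3=3
[0]⇒row 7+0=7  col 3·2+0=6

7,6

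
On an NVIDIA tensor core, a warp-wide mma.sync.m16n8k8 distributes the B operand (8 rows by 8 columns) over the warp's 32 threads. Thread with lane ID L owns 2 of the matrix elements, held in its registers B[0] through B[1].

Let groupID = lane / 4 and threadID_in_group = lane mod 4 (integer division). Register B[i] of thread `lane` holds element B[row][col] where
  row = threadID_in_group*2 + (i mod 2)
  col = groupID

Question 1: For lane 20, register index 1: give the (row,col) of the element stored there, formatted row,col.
20: grp=5,tig=0
[1] (0*2+1,5) = (1,5)

1,5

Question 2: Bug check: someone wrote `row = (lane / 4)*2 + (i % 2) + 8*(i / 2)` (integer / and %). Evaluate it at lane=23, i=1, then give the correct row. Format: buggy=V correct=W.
`(lane / 4)*2 + (i % 2) + 8*(i / 2)`[23,1]->11
lane 23->23/4=5, 23 mod 4=3
i=1  r:2·3+1->7  c:5
row: 11 vs 7

buggy=11 correct=7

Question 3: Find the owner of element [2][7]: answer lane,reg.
c: 7->gid=7  r: 2->tid=1,i&1=0
L=7*4+1=29  i=0=0

29,0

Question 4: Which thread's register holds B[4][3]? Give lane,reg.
14,0

c:3=>grp=3  r:4=>tig=2,lo=0
L=3*4+2=14  i=0=0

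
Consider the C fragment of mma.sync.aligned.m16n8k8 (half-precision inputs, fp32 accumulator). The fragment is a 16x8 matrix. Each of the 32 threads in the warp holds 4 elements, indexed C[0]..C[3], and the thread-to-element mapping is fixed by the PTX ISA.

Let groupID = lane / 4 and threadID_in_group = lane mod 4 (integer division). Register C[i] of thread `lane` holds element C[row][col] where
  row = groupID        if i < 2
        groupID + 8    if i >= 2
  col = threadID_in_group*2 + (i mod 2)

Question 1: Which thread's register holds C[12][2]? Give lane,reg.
17,2

r=12->g=4,rb=1  c=2->t=1,b0=0
L=4*4+1=17  i=1*2+0=2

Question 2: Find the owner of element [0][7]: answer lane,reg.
r=0→G=0,rhi=0  c=7→T=3,p=1
L=0*4+3=3  i=0*2+1=1

3,1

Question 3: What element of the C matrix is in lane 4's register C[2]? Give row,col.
lane 4->4/4=1, 4 mod 4=0
i=2  r:1+8->9  c:2·0+0->0

9,0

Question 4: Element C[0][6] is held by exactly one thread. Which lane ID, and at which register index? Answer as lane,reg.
r=0->g=0,rb=0  c=6->t=3,b0=0
L=0*4+3=3  i=0*2+0=0

3,0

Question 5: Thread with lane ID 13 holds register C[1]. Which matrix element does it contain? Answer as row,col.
3,3

lane 13: grp=3 (13/4), tig=1 (13%4)
i=1: r=3+0=3, c=1*2+1=3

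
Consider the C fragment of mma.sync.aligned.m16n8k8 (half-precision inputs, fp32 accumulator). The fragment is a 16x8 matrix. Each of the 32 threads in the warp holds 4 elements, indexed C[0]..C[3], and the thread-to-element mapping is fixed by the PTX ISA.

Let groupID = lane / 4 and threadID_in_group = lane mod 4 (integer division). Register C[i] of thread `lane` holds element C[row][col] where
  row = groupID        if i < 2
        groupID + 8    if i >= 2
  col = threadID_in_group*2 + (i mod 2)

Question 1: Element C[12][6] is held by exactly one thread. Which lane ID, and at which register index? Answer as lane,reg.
r=12->g=4,rb=1  c=6->t=3,b0=0
L=4*4+3=19  i=1*2+0=2

19,2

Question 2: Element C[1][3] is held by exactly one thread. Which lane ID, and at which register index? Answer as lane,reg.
5,1

r:1=>grp=1,rB=0  c:3=>tig=1,lo=1
L=1*4+1=5  i=0*2+1=1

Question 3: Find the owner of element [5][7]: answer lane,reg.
23,1

r=5⇒gr=5,Rb=0  c=7⇒th=3,odd=1
L=5*4+3=23  i=0*2+1=1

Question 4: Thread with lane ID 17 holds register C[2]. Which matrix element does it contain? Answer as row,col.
12,2

17: gr=4,th=1
[2] (4+8,1*2+0) = (12,2)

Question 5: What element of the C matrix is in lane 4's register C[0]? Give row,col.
1,0

4: g=1,t=0
[0] (1+0,0*2+0) = (1,0)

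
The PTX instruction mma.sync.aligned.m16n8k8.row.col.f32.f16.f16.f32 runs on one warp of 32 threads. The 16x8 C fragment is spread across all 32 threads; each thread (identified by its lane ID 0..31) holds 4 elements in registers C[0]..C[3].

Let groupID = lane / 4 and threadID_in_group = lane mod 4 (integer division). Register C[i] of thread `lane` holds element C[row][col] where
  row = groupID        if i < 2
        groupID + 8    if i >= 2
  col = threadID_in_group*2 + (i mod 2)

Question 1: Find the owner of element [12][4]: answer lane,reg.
18,2

r=12->g=4,rb=1  c=4->t=2,b0=0
L=4*4+2=18  i=1*2+0=2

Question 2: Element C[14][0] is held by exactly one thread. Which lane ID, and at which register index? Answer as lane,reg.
r=14⇒gr=6,Rb=1  c=0⇒th=0,odd=0
L=6*4+0=24  i=1*2+0=2

24,2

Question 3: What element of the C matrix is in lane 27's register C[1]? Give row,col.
6,7

lane 27→27/4=6, 27 mod 4=3
i=1  r:6+0→6  c:2·3+1→7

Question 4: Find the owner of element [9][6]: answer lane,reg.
r=9→G=1,rhi=1  c=6→T=3,p=0
L=1*4+3=7  i=1*2+0=2

7,2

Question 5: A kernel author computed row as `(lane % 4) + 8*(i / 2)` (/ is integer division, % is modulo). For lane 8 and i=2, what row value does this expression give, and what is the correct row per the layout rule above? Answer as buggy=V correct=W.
buggy=8 correct=10

`(lane % 4) + 8*(i / 2)`[8,2]=>8
8: grp=2,tig=0
[2] (2+8,0*2+0) = (10,0)
row: 8 vs 10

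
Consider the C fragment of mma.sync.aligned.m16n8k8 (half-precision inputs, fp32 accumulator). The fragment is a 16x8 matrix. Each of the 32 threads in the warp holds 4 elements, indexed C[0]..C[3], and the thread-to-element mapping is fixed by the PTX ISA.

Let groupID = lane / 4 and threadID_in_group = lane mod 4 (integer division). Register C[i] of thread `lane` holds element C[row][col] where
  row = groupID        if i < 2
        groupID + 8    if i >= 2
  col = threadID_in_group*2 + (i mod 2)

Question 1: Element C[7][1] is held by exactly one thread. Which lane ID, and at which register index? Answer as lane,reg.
28,1

r=7→G=7,rhi=0  c=1→T=0,p=1
L=7*4+0=28  i=0*2+1=1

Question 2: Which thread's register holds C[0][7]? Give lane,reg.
3,1

r:0=>grp=0,rB=0  c:7=>tig=3,lo=1
L=0*4+3=3  i=0*2+1=1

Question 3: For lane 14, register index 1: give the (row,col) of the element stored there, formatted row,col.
lane 14=>14/4=3, 14 mod 4=2
i=1  r:3+0=>3  c:2·2+1=>5

3,5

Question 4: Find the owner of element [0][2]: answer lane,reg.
r: 0->gid=0,r8=0  c: 2->tid=1,i&1=0
L=0*4+1=1  i=0*2+0=0

1,0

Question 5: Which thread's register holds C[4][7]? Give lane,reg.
r=4->g=4,rb=0  c=7->t=3,b0=1
L=4*4+3=19  i=0*2+1=1

19,1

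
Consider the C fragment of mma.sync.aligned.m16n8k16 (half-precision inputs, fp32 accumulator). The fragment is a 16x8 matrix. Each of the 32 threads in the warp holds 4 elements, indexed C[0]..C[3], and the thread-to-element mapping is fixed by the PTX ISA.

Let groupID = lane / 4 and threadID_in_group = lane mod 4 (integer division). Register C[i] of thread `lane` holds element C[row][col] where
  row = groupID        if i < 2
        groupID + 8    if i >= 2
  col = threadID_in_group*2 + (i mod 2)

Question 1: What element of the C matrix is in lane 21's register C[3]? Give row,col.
13,3

lane 21: grp=5 (21/4), tig=1 (21%4)
i=3: r=5+8=13, c=1*2+1=3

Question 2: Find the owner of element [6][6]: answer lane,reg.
27,0

r: 6->gid=6,r8=0  c: 6->tid=3,i&1=0
L=6*4+3=27  i=0*2+0=0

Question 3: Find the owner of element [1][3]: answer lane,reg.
5,1

r=1⇒gr=1,Rb=0  c=3⇒th=1,odd=1
L=1*4+1=5  i=0*2+1=1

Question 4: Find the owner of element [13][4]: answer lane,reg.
r=13->g=5,rb=1  c=4->t=2,b0=0
L=5*4+2=22  i=1*2+0=2

22,2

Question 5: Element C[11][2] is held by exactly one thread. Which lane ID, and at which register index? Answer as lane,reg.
13,2

r=11→G=3,rhi=1  c=2→T=1,p=0
L=3*4+1=13  i=1*2+0=2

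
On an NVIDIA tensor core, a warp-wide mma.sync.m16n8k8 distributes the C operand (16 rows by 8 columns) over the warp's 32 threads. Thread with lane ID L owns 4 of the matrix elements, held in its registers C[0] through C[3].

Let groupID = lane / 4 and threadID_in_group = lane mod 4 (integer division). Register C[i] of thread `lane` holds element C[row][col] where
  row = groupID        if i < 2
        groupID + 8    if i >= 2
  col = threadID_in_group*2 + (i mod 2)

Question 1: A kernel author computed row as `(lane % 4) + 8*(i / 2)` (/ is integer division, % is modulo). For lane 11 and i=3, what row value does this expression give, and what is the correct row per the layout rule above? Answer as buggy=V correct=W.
buggy=11 correct=10

`(lane % 4) + 8*(i / 2)`[11,3]→11
L=11→G=11>>2=2, T=11&3=3
[3]→row 2+8=10  col 3·2+1=7
row: 11 vs 10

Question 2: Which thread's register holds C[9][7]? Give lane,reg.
7,3

r=9→G=1,rhi=1  c=7→T=3,p=1
L=1*4+3=7  i=1*2+1=3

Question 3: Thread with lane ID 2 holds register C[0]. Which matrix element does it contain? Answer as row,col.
L=2->gid=2>>2=0, tid=2&3=2
[0]->row 0+0=0  col 2·2+0=4

0,4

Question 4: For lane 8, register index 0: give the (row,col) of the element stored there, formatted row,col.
2,0

lane 8⇒8/4=2, 8 mod 4=0
i=0  r:2+0⇒2  c:2·0+0⇒0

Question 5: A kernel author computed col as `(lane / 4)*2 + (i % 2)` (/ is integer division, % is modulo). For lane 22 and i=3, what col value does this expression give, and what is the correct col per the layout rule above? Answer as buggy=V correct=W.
`(lane / 4)*2 + (i % 2)`[22,3]->11
lane 22->22/4=5, 22 mod 4=2
i=3  r:5+8->13  c:2·2+1->5
col: 11 vs 5

buggy=11 correct=5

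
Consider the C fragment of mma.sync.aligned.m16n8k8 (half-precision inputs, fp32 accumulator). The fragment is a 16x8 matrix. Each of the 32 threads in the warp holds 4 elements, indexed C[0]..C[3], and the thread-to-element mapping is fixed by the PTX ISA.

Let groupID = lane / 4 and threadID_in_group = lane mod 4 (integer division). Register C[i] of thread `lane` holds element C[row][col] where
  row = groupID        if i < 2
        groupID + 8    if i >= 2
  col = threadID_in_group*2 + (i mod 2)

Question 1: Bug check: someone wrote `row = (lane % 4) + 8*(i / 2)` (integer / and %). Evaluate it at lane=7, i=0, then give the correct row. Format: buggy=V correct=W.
buggy=3 correct=1

`(lane % 4) + 8*(i / 2)`[7,0]⇒3
lane 7⇒7/4=1, 7 mod 4=3
i=0  r:1+0⇒1  c:2·3+0⇒6
row: 3 vs 1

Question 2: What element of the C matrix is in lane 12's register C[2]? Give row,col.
11,0

lane 12->12/4=3, 12 mod 4=0
i=2  r:3+8->11  c:2·0+0->0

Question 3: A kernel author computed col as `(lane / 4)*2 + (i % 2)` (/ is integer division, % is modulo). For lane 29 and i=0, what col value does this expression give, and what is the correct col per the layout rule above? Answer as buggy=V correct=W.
`(lane / 4)*2 + (i % 2)`[29,0]⇒14
lane 29: gr=7 (29/4), th=1 (29%4)
i=0: r=7+0=7, c=1*2+0=2
col: 14 vs 2

buggy=14 correct=2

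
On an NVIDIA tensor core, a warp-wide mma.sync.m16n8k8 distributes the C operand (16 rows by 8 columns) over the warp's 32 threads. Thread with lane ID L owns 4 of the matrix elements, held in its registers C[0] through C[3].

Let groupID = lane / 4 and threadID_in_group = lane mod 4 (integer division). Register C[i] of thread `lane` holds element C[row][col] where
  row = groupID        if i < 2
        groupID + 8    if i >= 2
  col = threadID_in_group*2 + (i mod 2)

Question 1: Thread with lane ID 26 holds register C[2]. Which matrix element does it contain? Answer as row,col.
14,4

lane 26->26/4=6, 26 mod 4=2
i=2  r:6+8->14  c:2·2+0->4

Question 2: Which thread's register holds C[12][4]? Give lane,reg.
r=12→G=4,rhi=1  c=4→T=2,p=0
L=4*4+2=18  i=1*2+0=2

18,2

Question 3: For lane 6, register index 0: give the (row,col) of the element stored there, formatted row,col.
1,4

6: G=1,T=2
[0] (1+0,2*2+0) = (1,4)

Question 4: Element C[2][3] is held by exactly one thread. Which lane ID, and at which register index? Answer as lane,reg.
r:2=>grp=2,rB=0  c:3=>tig=1,lo=1
L=2*4+1=9  i=0*2+1=1

9,1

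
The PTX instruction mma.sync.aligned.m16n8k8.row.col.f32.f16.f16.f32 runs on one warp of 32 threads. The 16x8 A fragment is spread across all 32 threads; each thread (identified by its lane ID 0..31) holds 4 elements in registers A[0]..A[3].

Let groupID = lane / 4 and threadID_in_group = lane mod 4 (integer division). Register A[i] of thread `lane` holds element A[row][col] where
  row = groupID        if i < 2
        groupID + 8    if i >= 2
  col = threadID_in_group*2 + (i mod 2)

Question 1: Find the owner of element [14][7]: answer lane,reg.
27,3

r=14->g=6,rb=1  c=7->t=3,b0=1
L=6*4+3=27  i=1*2+1=3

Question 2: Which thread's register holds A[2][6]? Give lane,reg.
11,0

r:2=>grp=2,rB=0  c:6=>tig=3,lo=0
L=2*4+3=11  i=0*2+0=0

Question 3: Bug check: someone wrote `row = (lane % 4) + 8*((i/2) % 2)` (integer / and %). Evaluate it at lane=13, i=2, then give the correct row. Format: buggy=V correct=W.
`(lane % 4) + 8*((i/2) % 2)`[13,2]->9
13: g=3,t=1
[2] (3+8,1*2+0) = (11,2)
row: 9 vs 11

buggy=9 correct=11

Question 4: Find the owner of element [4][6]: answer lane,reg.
19,0

r=4->g=4,rb=0  c=6->t=3,b0=0
L=4*4+3=19  i=0*2+0=0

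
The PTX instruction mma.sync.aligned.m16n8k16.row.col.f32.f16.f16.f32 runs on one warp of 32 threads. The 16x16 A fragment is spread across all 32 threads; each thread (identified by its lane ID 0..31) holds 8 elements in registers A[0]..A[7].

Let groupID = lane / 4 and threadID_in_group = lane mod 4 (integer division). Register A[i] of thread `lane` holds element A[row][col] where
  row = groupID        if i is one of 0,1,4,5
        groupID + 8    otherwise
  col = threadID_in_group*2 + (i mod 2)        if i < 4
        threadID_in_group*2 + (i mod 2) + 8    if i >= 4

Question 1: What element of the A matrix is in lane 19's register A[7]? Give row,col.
12,15

L=19->gid=19>>2=4, tid=19&3=3
[7]->row 4+8=12  col 3·2+1+8=15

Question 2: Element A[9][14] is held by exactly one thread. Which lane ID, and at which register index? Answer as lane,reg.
7,6

r:9=>grp=1,rB=1  c:14=>cB=1,tig=3,lo=0
L=1*4+3=7  i=1*4+1*2+0=6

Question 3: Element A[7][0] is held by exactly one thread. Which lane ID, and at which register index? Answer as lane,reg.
28,0

r=7->g=7,rb=0  c=0->cb=0,t=0,b0=0
L=7*4+0=28  i=0*4+0*2+0=0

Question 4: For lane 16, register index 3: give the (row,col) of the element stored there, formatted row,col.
lane 16: gid=4 (16/4), tid=0 (16%4)
i=3: r=4+8=12, c=0*2+1+0=1

12,1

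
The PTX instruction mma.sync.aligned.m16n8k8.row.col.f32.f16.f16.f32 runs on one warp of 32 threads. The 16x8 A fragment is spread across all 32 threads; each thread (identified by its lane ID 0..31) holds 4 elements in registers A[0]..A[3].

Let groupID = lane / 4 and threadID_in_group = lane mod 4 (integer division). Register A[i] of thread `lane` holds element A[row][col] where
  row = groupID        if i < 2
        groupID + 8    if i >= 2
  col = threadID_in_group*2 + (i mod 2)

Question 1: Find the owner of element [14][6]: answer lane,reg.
27,2

r=14->g=6,rb=1  c=6->t=3,b0=0
L=6*4+3=27  i=1*2+0=2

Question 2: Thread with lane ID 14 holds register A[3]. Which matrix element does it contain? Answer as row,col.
11,5

14: grp=3,tig=2
[3] (3+8,2*2+1) = (11,5)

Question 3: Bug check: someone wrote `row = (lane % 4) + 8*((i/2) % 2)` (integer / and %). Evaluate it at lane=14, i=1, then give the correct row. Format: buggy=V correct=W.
buggy=2 correct=3

`(lane % 4) + 8*((i/2) % 2)`[14,1]→2
14: G=3,T=2
[1] (3+0,2*2+1) = (3,5)
row: 2 vs 3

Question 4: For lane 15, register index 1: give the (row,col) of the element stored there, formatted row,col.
3,7

lane 15: g=3 (15/4), t=3 (15%4)
i=1: r=3+0=3, c=3*2+1=7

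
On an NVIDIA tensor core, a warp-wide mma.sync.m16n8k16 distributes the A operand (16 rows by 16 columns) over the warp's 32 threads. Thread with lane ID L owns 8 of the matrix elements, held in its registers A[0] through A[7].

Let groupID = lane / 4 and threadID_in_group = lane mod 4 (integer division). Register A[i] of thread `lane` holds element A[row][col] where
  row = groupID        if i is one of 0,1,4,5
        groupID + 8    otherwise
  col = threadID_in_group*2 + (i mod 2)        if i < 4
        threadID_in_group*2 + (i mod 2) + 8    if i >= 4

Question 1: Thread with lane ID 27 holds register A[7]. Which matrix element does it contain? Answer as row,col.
L=27→G=27>>2=6, T=27&3=3
[7]→row 6+8=14  col 3·2+1+8=15

14,15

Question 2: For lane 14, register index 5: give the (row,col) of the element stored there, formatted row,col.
3,13

14: gid=3,tid=2
[5] (3+0,2*2+1+8) = (3,13)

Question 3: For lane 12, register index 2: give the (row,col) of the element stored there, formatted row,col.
11,0

lane 12->12/4=3, 12 mod 4=0
i=2  r:3+8->11  c:2·0+0+0->0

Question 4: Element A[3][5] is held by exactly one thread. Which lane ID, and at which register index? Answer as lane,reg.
14,1

r=3->g=3,rb=0  c=5->cb=0,t=2,b0=1
L=3*4+2=14  i=0*4+0*2+1=1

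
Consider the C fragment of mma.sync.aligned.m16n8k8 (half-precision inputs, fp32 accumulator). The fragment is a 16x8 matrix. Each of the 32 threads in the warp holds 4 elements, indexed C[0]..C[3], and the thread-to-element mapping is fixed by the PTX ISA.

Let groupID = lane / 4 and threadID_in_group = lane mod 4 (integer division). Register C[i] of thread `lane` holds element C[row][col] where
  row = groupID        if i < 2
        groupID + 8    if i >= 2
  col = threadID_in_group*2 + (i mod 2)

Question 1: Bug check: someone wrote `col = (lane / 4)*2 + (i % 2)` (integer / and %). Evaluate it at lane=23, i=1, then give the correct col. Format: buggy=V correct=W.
buggy=11 correct=7

`(lane / 4)*2 + (i % 2)`[23,1]=>11
lane 23: grp=5 (23/4), tig=3 (23%4)
i=1: r=5+0=5, c=3*2+1=7
col: 11 vs 7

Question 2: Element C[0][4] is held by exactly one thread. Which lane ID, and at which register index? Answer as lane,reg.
2,0

r: 0->gid=0,r8=0  c: 4->tid=2,i&1=0
L=0*4+2=2  i=0*2+0=0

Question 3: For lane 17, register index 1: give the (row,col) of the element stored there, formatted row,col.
L=17=>grp=17>>2=4, tig=17&3=1
[1]=>row 4+0=4  col 1·2+1=3

4,3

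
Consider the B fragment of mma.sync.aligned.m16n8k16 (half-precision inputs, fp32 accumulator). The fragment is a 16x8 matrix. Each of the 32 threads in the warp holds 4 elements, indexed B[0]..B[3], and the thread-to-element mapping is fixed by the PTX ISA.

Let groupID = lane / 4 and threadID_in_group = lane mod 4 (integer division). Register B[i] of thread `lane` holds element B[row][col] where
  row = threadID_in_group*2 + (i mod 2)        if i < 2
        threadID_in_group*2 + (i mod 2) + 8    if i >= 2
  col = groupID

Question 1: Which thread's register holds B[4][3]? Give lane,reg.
c=3⇒gr=3  r=4⇒Rb=0,th=2,odd=0
L=3*4+2=14  i=0*2+0=0

14,0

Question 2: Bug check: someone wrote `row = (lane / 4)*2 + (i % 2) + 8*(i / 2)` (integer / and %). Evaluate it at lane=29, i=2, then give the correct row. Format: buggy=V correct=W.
`(lane / 4)*2 + (i % 2) + 8*(i / 2)`[29,2]→22
lane 29: G=7 (29/4), T=1 (29%4)
i=2: r=1*2+0+8=10, c=G=7
row: 22 vs 10

buggy=22 correct=10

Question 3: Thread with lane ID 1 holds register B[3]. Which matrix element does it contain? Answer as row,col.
lane 1: G=0 (1/4), T=1 (1%4)
i=3: r=1*2+1+8=11, c=G=0

11,0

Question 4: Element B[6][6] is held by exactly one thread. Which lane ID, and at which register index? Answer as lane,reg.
c=6→G=6  r=6→rhi=0,T=3,p=0
L=6*4+3=27  i=0*2+0=0

27,0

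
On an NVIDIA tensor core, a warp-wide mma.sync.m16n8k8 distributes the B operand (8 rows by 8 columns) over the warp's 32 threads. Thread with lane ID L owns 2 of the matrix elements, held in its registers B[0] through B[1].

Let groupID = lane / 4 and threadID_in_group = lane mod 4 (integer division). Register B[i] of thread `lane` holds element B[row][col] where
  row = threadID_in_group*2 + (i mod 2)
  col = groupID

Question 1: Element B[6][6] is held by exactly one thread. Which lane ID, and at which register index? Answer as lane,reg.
27,0

c=6->g=6  r=6->t=3,b0=0
L=6*4+3=27  i=0=0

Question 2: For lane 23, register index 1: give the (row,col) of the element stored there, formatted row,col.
lane 23⇒23/4=5, 23 mod 4=3
i=1  r:2·3+1⇒7  c:5

7,5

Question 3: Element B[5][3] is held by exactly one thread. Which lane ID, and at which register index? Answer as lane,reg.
14,1

c=3⇒gr=3  r=5⇒th=2,odd=1
L=3*4+2=14  i=1=1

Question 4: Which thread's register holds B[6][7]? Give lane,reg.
c: 7->gid=7  r: 6->tid=3,i&1=0
L=7*4+3=31  i=0=0

31,0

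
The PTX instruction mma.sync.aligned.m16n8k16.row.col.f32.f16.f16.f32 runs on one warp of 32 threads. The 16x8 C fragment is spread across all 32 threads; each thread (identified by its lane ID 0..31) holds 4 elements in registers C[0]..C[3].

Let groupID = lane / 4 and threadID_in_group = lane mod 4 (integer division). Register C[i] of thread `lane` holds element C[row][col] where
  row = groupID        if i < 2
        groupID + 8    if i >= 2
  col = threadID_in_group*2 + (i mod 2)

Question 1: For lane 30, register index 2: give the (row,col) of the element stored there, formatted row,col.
15,4

lane 30->30/4=7, 30 mod 4=2
i=2  r:7+8->15  c:2·2+0->4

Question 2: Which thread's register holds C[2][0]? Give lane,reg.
r: 2->gid=2,r8=0  c: 0->tid=0,i&1=0
L=2*4+0=8  i=0*2+0=0

8,0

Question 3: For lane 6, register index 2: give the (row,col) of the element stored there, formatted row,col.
9,4

L=6→G=6>>2=1, T=6&3=2
[2]→row 1+8=9  col 2·2+0=4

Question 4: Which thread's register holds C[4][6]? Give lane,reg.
19,0

r=4⇒gr=4,Rb=0  c=6⇒th=3,odd=0
L=4*4+3=19  i=0*2+0=0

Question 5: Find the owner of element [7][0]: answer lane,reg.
28,0

r:7=>grp=7,rB=0  c:0=>tig=0,lo=0
L=7*4+0=28  i=0*2+0=0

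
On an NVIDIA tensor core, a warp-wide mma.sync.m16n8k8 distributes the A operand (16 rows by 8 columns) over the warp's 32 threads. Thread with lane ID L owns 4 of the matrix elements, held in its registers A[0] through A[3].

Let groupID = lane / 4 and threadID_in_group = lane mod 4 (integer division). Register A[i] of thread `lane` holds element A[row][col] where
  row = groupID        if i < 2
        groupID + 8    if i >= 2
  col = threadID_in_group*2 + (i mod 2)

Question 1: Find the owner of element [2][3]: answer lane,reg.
9,1

r: 2->gid=2,r8=0  c: 3->tid=1,i&1=1
L=2*4+1=9  i=0*2+1=1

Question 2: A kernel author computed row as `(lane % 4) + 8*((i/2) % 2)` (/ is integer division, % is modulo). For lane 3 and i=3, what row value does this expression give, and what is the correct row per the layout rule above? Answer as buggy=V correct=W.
`(lane % 4) + 8*((i/2) % 2)`[3,3]⇒11
L=3⇒gr=3>>2=0, th=3&3=3
[3]⇒row 0+8=8  col 3·2+1=7
row: 11 vs 8

buggy=11 correct=8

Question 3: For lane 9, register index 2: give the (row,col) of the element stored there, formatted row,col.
L=9=>grp=9>>2=2, tig=9&3=1
[2]=>row 2+8=10  col 1·2+0=2

10,2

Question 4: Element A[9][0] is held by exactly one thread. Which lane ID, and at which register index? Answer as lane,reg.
r: 9->gid=1,r8=1  c: 0->tid=0,i&1=0
L=1*4+0=4  i=1*2+0=2

4,2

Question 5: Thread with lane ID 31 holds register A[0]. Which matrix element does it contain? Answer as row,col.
lane 31->31/4=7, 31 mod 4=3
i=0  r:7+0->7  c:2·3+0->6

7,6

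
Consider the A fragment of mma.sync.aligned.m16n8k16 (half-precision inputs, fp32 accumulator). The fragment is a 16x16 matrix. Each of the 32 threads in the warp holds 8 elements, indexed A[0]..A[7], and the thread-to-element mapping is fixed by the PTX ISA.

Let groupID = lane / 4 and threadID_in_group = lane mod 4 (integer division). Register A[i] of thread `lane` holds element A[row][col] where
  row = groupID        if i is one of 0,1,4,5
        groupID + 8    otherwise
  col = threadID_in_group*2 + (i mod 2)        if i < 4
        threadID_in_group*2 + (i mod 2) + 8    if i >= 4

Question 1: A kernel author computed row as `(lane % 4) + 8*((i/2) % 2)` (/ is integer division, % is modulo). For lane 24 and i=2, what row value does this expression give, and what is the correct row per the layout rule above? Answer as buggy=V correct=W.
`(lane % 4) + 8*((i/2) % 2)`[24,2]→8
24: G=6,T=0
[2] (6+8,0*2+0+0) = (14,0)
row: 8 vs 14

buggy=8 correct=14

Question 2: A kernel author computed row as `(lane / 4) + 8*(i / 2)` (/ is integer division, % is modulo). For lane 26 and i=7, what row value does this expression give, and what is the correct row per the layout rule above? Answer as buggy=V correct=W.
buggy=30 correct=14

`(lane / 4) + 8*(i / 2)`[26,7]→30
lane 26→26/4=6, 26 mod 4=2
i=7  r:6+8→14  c:2·2+1+8→13
row: 30 vs 14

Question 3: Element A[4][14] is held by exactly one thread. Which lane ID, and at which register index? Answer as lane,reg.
r=4→G=4,rhi=0  c=14→chi=1,T=3,p=0
L=4*4+3=19  i=1*4+0*2+0=4

19,4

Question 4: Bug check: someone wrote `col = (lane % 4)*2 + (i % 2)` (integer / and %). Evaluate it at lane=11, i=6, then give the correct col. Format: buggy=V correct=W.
`(lane % 4)*2 + (i % 2)`[11,6]->6
11: g=2,t=3
[6] (2+8,3*2+0+8) = (10,14)
col: 6 vs 14

buggy=6 correct=14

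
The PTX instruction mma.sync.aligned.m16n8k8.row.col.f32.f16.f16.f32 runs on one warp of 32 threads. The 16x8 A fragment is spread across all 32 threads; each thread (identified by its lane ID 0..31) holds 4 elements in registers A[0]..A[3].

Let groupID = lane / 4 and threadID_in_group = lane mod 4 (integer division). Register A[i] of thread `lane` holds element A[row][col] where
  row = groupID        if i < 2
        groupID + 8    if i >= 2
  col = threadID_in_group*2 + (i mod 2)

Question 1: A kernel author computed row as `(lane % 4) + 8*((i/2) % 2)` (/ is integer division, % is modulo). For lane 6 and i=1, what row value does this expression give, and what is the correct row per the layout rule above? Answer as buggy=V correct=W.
`(lane % 4) + 8*((i/2) % 2)`[6,1]→2
lane 6: G=1 (6/4), T=2 (6%4)
i=1: r=1+0=1, c=2*2+1=5
row: 2 vs 1

buggy=2 correct=1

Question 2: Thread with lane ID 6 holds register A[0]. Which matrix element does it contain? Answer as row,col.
1,4

lane 6->6/4=1, 6 mod 4=2
i=0  r:1+0->1  c:2·2+0->4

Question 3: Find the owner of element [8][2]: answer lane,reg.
r:8=>grp=0,rB=1  c:2=>tig=1,lo=0
L=0*4+1=1  i=1*2+0=2

1,2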